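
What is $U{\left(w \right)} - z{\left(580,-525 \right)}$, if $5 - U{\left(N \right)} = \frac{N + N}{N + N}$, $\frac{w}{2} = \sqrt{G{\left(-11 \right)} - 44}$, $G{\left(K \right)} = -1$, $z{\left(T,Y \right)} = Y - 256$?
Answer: $785$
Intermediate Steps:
$z{\left(T,Y \right)} = -256 + Y$
$w = 6 i \sqrt{5}$ ($w = 2 \sqrt{-1 - 44} = 2 \sqrt{-45} = 2 \cdot 3 i \sqrt{5} = 6 i \sqrt{5} \approx 13.416 i$)
$U{\left(N \right)} = 4$ ($U{\left(N \right)} = 5 - \frac{N + N}{N + N} = 5 - \frac{2 N}{2 N} = 5 - 2 N \frac{1}{2 N} = 5 - 1 = 4$)
$U{\left(w \right)} - z{\left(580,-525 \right)} = 4 - \left(-256 - 525\right) = 4 - -781 = 4 + 781 = 785$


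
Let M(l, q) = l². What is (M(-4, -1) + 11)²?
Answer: 729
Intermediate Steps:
(M(-4, -1) + 11)² = ((-4)² + 11)² = (16 + 11)² = 27² = 729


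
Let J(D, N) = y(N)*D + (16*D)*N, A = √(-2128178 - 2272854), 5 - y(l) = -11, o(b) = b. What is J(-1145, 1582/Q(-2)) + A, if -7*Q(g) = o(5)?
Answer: 40556816 + 2*I*√1100258 ≈ 4.0557e+7 + 2097.9*I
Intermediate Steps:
y(l) = 16 (y(l) = 5 - 1*(-11) = 5 + 11 = 16)
Q(g) = -5/7 (Q(g) = -⅐*5 = -5/7)
A = 2*I*√1100258 (A = √(-4401032) = 2*I*√1100258 ≈ 2097.9*I)
J(D, N) = 16*D + 16*D*N (J(D, N) = 16*D + (16*D)*N = 16*D + 16*D*N)
J(-1145, 1582/Q(-2)) + A = 16*(-1145)*(1 + 1582/(-5/7)) + 2*I*√1100258 = 16*(-1145)*(1 + 1582*(-7/5)) + 2*I*√1100258 = 16*(-1145)*(1 - 11074/5) + 2*I*√1100258 = 16*(-1145)*(-11069/5) + 2*I*√1100258 = 40556816 + 2*I*√1100258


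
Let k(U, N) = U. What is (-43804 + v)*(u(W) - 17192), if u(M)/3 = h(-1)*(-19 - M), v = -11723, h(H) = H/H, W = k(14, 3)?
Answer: 960117357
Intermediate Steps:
W = 14
h(H) = 1
u(M) = -57 - 3*M (u(M) = 3*(1*(-19 - M)) = 3*(-19 - M) = -57 - 3*M)
(-43804 + v)*(u(W) - 17192) = (-43804 - 11723)*((-57 - 3*14) - 17192) = -55527*((-57 - 42) - 17192) = -55527*(-99 - 17192) = -55527*(-17291) = 960117357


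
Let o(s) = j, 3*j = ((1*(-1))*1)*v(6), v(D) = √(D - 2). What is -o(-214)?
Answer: ⅔ ≈ 0.66667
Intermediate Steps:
v(D) = √(-2 + D)
j = -⅔ (j = (((1*(-1))*1)*√(-2 + 6))/3 = ((-1*1)*√4)/3 = (-1*2)/3 = (⅓)*(-2) = -⅔ ≈ -0.66667)
o(s) = -⅔
-o(-214) = -1*(-⅔) = ⅔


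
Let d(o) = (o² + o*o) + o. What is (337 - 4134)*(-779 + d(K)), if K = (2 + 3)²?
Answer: -1883312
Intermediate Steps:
K = 25 (K = 5² = 25)
d(o) = o + 2*o² (d(o) = (o² + o²) + o = 2*o² + o = o + 2*o²)
(337 - 4134)*(-779 + d(K)) = (337 - 4134)*(-779 + 25*(1 + 2*25)) = -3797*(-779 + 25*(1 + 50)) = -3797*(-779 + 25*51) = -3797*(-779 + 1275) = -3797*496 = -1883312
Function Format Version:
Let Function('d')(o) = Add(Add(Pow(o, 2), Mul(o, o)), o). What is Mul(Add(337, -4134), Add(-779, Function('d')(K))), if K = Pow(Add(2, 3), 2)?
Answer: -1883312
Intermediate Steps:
K = 25 (K = Pow(5, 2) = 25)
Function('d')(o) = Add(o, Mul(2, Pow(o, 2))) (Function('d')(o) = Add(Add(Pow(o, 2), Pow(o, 2)), o) = Add(Mul(2, Pow(o, 2)), o) = Add(o, Mul(2, Pow(o, 2))))
Mul(Add(337, -4134), Add(-779, Function('d')(K))) = Mul(Add(337, -4134), Add(-779, Mul(25, Add(1, Mul(2, 25))))) = Mul(-3797, Add(-779, Mul(25, Add(1, 50)))) = Mul(-3797, Add(-779, Mul(25, 51))) = Mul(-3797, Add(-779, 1275)) = Mul(-3797, 496) = -1883312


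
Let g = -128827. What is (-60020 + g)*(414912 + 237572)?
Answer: -123219645948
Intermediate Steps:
(-60020 + g)*(414912 + 237572) = (-60020 - 128827)*(414912 + 237572) = -188847*652484 = -123219645948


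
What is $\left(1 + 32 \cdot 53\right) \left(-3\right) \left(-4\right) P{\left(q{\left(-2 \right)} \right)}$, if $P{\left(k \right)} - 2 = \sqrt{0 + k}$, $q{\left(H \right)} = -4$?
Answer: $40728 + 40728 i \approx 40728.0 + 40728.0 i$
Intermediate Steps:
$P{\left(k \right)} = 2 + \sqrt{k}$ ($P{\left(k \right)} = 2 + \sqrt{0 + k} = 2 + \sqrt{k}$)
$\left(1 + 32 \cdot 53\right) \left(-3\right) \left(-4\right) P{\left(q{\left(-2 \right)} \right)} = \left(1 + 32 \cdot 53\right) \left(-3\right) \left(-4\right) \left(2 + \sqrt{-4}\right) = \left(1 + 1696\right) 12 \left(2 + 2 i\right) = 1697 \left(24 + 24 i\right) = 40728 + 40728 i$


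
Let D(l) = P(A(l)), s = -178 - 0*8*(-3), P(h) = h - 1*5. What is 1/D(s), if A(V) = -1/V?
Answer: -178/889 ≈ -0.20022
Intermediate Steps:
P(h) = -5 + h (P(h) = h - 5 = -5 + h)
s = -178 (s = -178 - 0*(-3) = -178 - 1*0 = -178 + 0 = -178)
D(l) = -5 - 1/l
1/D(s) = 1/(-5 - 1/(-178)) = 1/(-5 - 1*(-1/178)) = 1/(-5 + 1/178) = 1/(-889/178) = -178/889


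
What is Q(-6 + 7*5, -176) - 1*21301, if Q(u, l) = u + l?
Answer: -21448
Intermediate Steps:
Q(u, l) = l + u
Q(-6 + 7*5, -176) - 1*21301 = (-176 + (-6 + 7*5)) - 1*21301 = (-176 + (-6 + 35)) - 21301 = (-176 + 29) - 21301 = -147 - 21301 = -21448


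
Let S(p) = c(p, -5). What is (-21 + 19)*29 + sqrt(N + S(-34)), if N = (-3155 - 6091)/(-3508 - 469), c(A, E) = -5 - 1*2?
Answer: -58 + I*sqrt(73944361)/3977 ≈ -58.0 + 2.1622*I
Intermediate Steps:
c(A, E) = -7 (c(A, E) = -5 - 2 = -7)
S(p) = -7
N = 9246/3977 (N = -9246/(-3977) = -9246*(-1/3977) = 9246/3977 ≈ 2.3249)
(-21 + 19)*29 + sqrt(N + S(-34)) = (-21 + 19)*29 + sqrt(9246/3977 - 7) = -2*29 + sqrt(-18593/3977) = -58 + I*sqrt(73944361)/3977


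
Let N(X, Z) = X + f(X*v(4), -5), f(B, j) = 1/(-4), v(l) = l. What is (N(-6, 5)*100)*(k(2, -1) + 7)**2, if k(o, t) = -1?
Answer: -22500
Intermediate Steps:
f(B, j) = -1/4
N(X, Z) = -1/4 + X (N(X, Z) = X - 1/4 = -1/4 + X)
(N(-6, 5)*100)*(k(2, -1) + 7)**2 = ((-1/4 - 6)*100)*(-1 + 7)**2 = -25/4*100*6**2 = -625*36 = -22500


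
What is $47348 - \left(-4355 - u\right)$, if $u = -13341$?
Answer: $38362$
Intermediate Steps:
$47348 - \left(-4355 - u\right) = 47348 - \left(-4355 - -13341\right) = 47348 - \left(-4355 + 13341\right) = 47348 - 8986 = 38362$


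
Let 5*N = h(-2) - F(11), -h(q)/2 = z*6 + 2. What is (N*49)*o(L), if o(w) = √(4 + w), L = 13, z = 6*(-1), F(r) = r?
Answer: 2793*√17/5 ≈ 2303.2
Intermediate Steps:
z = -6
h(q) = 68 (h(q) = -2*(-6*6 + 2) = -2*(-36 + 2) = -2*(-34) = 68)
N = 57/5 (N = (68 - 1*11)/5 = (68 - 11)/5 = (⅕)*57 = 57/5 ≈ 11.400)
(N*49)*o(L) = ((57/5)*49)*√(4 + 13) = 2793*√17/5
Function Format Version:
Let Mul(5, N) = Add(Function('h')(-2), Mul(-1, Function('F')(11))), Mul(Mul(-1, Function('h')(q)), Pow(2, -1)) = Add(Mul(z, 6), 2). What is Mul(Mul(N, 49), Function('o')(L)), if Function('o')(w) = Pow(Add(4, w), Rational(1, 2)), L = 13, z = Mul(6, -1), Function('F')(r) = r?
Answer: Mul(Rational(2793, 5), Pow(17, Rational(1, 2))) ≈ 2303.2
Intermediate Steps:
z = -6
Function('h')(q) = 68 (Function('h')(q) = Mul(-2, Add(Mul(-6, 6), 2)) = Mul(-2, Add(-36, 2)) = Mul(-2, -34) = 68)
N = Rational(57, 5) (N = Mul(Rational(1, 5), Add(68, Mul(-1, 11))) = Mul(Rational(1, 5), Add(68, -11)) = Mul(Rational(1, 5), 57) = Rational(57, 5) ≈ 11.400)
Mul(Mul(N, 49), Function('o')(L)) = Mul(Mul(Rational(57, 5), 49), Pow(Add(4, 13), Rational(1, 2))) = Mul(Rational(2793, 5), Pow(17, Rational(1, 2)))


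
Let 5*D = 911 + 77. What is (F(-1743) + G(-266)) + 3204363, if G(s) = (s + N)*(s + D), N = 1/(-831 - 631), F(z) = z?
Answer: 11772076803/3655 ≈ 3.2208e+6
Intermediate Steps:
D = 988/5 (D = (911 + 77)/5 = (1/5)*988 = 988/5 ≈ 197.60)
N = -1/1462 (N = 1/(-1462) = -1/1462 ≈ -0.00068399)
G(s) = (-1/1462 + s)*(988/5 + s) (G(s) = (s - 1/1462)*(s + 988/5) = (-1/1462 + s)*(988/5 + s))
(F(-1743) + G(-266)) + 3204363 = (-1743 + (-494/3655 + (-266)**2 + (1444451/7310)*(-266))) + 3204363 = (-1743 + (-494/3655 + 70756 - 192111983/3655)) + 3204363 = (-1743 + 66500703/3655) + 3204363 = 60130038/3655 + 3204363 = 11772076803/3655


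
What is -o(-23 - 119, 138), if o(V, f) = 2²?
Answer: -4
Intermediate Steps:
o(V, f) = 4
-o(-23 - 119, 138) = -1*4 = -4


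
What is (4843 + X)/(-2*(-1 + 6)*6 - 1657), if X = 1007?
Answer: -5850/1717 ≈ -3.4071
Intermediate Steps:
(4843 + X)/(-2*(-1 + 6)*6 - 1657) = (4843 + 1007)/(-2*(-1 + 6)*6 - 1657) = 5850/(-2*5*6 - 1657) = 5850/(-10*6 - 1657) = 5850/(-60 - 1657) = 5850/(-1717) = 5850*(-1/1717) = -5850/1717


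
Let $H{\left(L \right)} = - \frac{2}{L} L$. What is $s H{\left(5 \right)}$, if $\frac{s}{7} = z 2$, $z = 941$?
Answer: $-26348$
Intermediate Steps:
$H{\left(L \right)} = -2$
$s = 13174$ ($s = 7 \cdot 941 \cdot 2 = 7 \cdot 1882 = 13174$)
$s H{\left(5 \right)} = 13174 \left(-2\right) = -26348$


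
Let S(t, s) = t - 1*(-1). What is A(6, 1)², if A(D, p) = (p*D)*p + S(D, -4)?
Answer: 169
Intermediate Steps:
S(t, s) = 1 + t (S(t, s) = t + 1 = 1 + t)
A(D, p) = 1 + D + D*p² (A(D, p) = (p*D)*p + (1 + D) = (D*p)*p + (1 + D) = D*p² + (1 + D) = 1 + D + D*p²)
A(6, 1)² = (1 + 6 + 6*1²)² = (1 + 6 + 6*1)² = (1 + 6 + 6)² = 13² = 169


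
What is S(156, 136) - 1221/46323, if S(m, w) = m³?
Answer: 58620459049/15441 ≈ 3.7964e+6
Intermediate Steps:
S(156, 136) - 1221/46323 = 156³ - 1221/46323 = 3796416 - 1221*1/46323 = 3796416 - 407/15441 = 58620459049/15441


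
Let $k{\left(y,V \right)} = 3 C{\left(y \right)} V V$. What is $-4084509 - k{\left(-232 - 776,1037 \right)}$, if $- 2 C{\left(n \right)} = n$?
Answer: $-1630042437$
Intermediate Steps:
$C{\left(n \right)} = - \frac{n}{2}$
$k{\left(y,V \right)} = - \frac{3 y V^{2}}{2}$ ($k{\left(y,V \right)} = 3 - \frac{y}{2} V V = 3 \left(- \frac{V y}{2}\right) V = - \frac{3 V y}{2} V = - \frac{3 y V^{2}}{2}$)
$-4084509 - k{\left(-232 - 776,1037 \right)} = -4084509 - - \frac{3 \left(-232 - 776\right) 1037^{2}}{2} = -4084509 - \left(- \frac{3}{2}\right) \left(-1008\right) 1075369 = -4084509 - 1625957928 = -1630042437$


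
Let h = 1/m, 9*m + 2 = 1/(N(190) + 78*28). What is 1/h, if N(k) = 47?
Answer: -1487/6693 ≈ -0.22217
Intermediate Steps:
m = -1487/6693 (m = -2/9 + 1/(9*(47 + 78*28)) = -2/9 + 1/(9*(47 + 2184)) = -2/9 + (1/9)/2231 = -2/9 + (1/9)*(1/2231) = -2/9 + 1/20079 = -1487/6693 ≈ -0.22217)
h = -6693/1487 (h = 1/(-1487/6693) = -6693/1487 ≈ -4.5010)
1/h = 1/(-6693/1487) = -1487/6693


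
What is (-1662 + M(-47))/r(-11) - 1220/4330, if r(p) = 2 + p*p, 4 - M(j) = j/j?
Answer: -244451/17753 ≈ -13.770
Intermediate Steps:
M(j) = 3 (M(j) = 4 - j/j = 4 - 1*1 = 4 - 1 = 3)
r(p) = 2 + p²
(-1662 + M(-47))/r(-11) - 1220/4330 = (-1662 + 3)/(2 + (-11)²) - 1220/4330 = -1659/(2 + 121) - 1220*1/4330 = -1659/123 - 122/433 = -1659*1/123 - 122/433 = -553/41 - 122/433 = -244451/17753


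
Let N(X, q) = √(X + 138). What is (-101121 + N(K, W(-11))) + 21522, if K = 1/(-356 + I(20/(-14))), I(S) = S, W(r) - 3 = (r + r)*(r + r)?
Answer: -79599 + √95984782/834 ≈ -79587.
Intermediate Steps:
W(r) = 3 + 4*r² (W(r) = 3 + (r + r)*(r + r) = 3 + (2*r)*(2*r) = 3 + 4*r²)
K = -7/2502 (K = 1/(-356 + 20/(-14)) = 1/(-356 + 20*(-1/14)) = 1/(-356 - 10/7) = 1/(-2502/7) = -7/2502 ≈ -0.0027978)
N(X, q) = √(138 + X)
(-101121 + N(K, W(-11))) + 21522 = (-101121 + √(138 - 7/2502)) + 21522 = (-101121 + √(345269/2502)) + 21522 = (-101121 + √95984782/834) + 21522 = -79599 + √95984782/834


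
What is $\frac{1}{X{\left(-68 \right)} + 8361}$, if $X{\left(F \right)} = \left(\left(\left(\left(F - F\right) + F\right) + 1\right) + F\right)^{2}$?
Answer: $\frac{1}{26586} \approx 3.7614 \cdot 10^{-5}$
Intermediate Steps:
$X{\left(F \right)} = \left(1 + 2 F\right)^{2}$ ($X{\left(F \right)} = \left(\left(\left(0 + F\right) + 1\right) + F\right)^{2} = \left(\left(F + 1\right) + F\right)^{2} = \left(\left(1 + F\right) + F\right)^{2} = \left(1 + 2 F\right)^{2}$)
$\frac{1}{X{\left(-68 \right)} + 8361} = \frac{1}{\left(1 + 2 \left(-68\right)\right)^{2} + 8361} = \frac{1}{\left(1 - 136\right)^{2} + 8361} = \frac{1}{\left(-135\right)^{2} + 8361} = \frac{1}{18225 + 8361} = \frac{1}{26586}$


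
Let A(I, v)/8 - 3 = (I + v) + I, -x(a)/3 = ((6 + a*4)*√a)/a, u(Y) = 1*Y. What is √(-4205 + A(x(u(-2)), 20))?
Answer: √(-4021 - 48*I*√2) ≈ 0.5352 - 63.414*I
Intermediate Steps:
u(Y) = Y
x(a) = -3*(6 + 4*a)/√a (x(a) = -3*(6 + a*4)*√a/a = -3*(6 + 4*a)*√a/a = -3*√a*(6 + 4*a)/a = -3*(6 + 4*a)/√a)
A(I, v) = 24 + 8*v + 16*I (A(I, v) = 24 + 8*((I + v) + I) = 24 + 8*(v + 2*I) = 24 + (8*v + 16*I) = 24 + 8*v + 16*I)
√(-4205 + A(x(u(-2)), 20)) = √(-4205 + (24 + 8*20 + 16*(6*(-3 - 2*(-2))/√(-2)))) = √(-4205 + (24 + 160 + 16*(6*(-I*√2/2)*(-3 + 4)))) = √(-4205 + (24 + 160 + 16*(6*(-I*√2/2)*1))) = √(-4205 + (24 + 160 + 16*(-3*I*√2))) = √(-4205 + (24 + 160 - 48*I*√2)) = √(-4205 + (184 - 48*I*√2)) = √(-4021 - 48*I*√2)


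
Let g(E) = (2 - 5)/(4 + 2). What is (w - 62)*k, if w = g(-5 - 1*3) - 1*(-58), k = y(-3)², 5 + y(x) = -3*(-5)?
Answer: -450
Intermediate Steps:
y(x) = 10 (y(x) = -5 - 3*(-5) = -5 + 15 = 10)
k = 100 (k = 10² = 100)
g(E) = -½ (g(E) = -3/6 = -3*⅙ = -½)
w = 115/2 (w = -½ - 1*(-58) = -½ + 58 = 115/2 ≈ 57.500)
(w - 62)*k = (115/2 - 62)*100 = -9/2*100 = -450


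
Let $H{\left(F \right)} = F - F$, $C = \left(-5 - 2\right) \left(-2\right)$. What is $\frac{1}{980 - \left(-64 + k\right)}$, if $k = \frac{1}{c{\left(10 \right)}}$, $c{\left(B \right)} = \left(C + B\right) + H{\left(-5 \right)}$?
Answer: $\frac{24}{25055} \approx 0.00095789$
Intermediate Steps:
$C = 14$ ($C = \left(-7\right) \left(-2\right) = 14$)
$H{\left(F \right)} = 0$
$c{\left(B \right)} = 14 + B$ ($c{\left(B \right)} = \left(14 + B\right) + 0 = 14 + B$)
$k = \frac{1}{24}$ ($k = \frac{1}{14 + 10} = \frac{1}{24} \approx 0.041667$)
$\frac{1}{980 - \left(-64 + k\right)} = \frac{1}{980 + \left(\left(-8\right)^{2} - \frac{1}{24}\right)} = \frac{1}{980 + \left(64 - \frac{1}{24}\right)} = \frac{1}{980 + \frac{1535}{24}} = \frac{1}{\frac{25055}{24}} = \frac{24}{25055}$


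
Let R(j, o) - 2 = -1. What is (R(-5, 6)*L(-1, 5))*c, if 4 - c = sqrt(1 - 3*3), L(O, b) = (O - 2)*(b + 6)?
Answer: -132 + 66*I*sqrt(2) ≈ -132.0 + 93.338*I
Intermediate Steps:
L(O, b) = (-2 + O)*(6 + b)
R(j, o) = 1 (R(j, o) = 2 - 1 = 1)
c = 4 - 2*I*sqrt(2) (c = 4 - sqrt(1 - 3*3) = 4 - sqrt(1 - 9) = 4 - sqrt(-8) = 4 - 2*I*sqrt(2) ≈ 4.0 - 2.8284*I)
(R(-5, 6)*L(-1, 5))*c = (1*(-12 - 2*5 + 6*(-1) - 1*5))*(4 - 2*I*sqrt(2)) = (1*(-12 - 10 - 6 - 5))*(4 - 2*I*sqrt(2)) = (1*(-33))*(4 - 2*I*sqrt(2)) = -33*(4 - 2*I*sqrt(2)) = -132 + 66*I*sqrt(2)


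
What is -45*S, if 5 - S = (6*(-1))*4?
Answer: -1305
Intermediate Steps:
S = 29 (S = 5 - 6*(-1)*4 = 5 - (-6)*4 = 5 - 1*(-24) = 5 + 24 = 29)
-45*S = -45*29 = -1305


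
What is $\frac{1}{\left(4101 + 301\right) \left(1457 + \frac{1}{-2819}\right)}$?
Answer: $\frac{2819}{18080255364} \approx 1.5592 \cdot 10^{-7}$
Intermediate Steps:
$\frac{1}{\left(4101 + 301\right) \left(1457 + \frac{1}{-2819}\right)} = \frac{1}{4402 \left(1457 - \frac{1}{2819}\right)} = \frac{1}{4402 \cdot \frac{4107282}{2819}} = \frac{1}{\frac{18080255364}{2819}} = \frac{2819}{18080255364}$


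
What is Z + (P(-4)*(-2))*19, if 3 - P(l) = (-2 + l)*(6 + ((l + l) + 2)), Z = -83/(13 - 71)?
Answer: -6529/58 ≈ -112.57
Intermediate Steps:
Z = 83/58 (Z = -83/(-58) = -83*(-1/58) = 83/58 ≈ 1.4310)
P(l) = 3 - (-2 + l)*(8 + 2*l) (P(l) = 3 - (-2 + l)*(6 + ((l + l) + 2)) = 3 - (-2 + l)*(6 + (2*l + 2)) = 3 - (-2 + l)*(6 + (2 + 2*l)) = 3 - (-2 + l)*(8 + 2*l))
Z + (P(-4)*(-2))*19 = 83/58 + ((19 - 4*(-4) - 2*(-4)**2)*(-2))*19 = 83/58 + ((19 + 16 - 2*16)*(-2))*19 = 83/58 + ((19 + 16 - 32)*(-2))*19 = 83/58 + (3*(-2))*19 = 83/58 - 6*19 = 83/58 - 114 = -6529/58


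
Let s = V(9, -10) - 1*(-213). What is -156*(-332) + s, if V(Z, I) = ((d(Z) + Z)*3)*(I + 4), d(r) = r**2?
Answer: 50385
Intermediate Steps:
V(Z, I) = (4 + I)*(3*Z + 3*Z**2) (V(Z, I) = ((Z**2 + Z)*3)*(I + 4) = ((Z + Z**2)*3)*(4 + I) = (3*Z + 3*Z**2)*(4 + I) = (4 + I)*(3*Z + 3*Z**2))
s = -1407 (s = 3*9*(4 - 10 + 4*9 - 10*9) - 1*(-213) = 3*9*(4 - 10 + 36 - 90) + 213 = 3*9*(-60) + 213 = -1620 + 213 = -1407)
-156*(-332) + s = -156*(-332) - 1407 = 51792 - 1407 = 50385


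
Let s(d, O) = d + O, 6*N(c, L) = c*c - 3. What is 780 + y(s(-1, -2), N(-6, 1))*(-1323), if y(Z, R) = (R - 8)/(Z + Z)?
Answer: 915/4 ≈ 228.75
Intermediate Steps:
N(c, L) = -½ + c²/6 (N(c, L) = (c*c - 3)/6 = (c² - 3)/6 = (-3 + c²)/6 = -½ + c²/6)
s(d, O) = O + d
y(Z, R) = (-8 + R)/(2*Z) (y(Z, R) = (-8 + R)/((2*Z)) = (-8 + R)*(1/(2*Z)) = (-8 + R)/(2*Z))
780 + y(s(-1, -2), N(-6, 1))*(-1323) = 780 + ((-8 + (-½ + (⅙)*(-6)²))/(2*(-2 - 1)))*(-1323) = 780 + ((½)*(-8 + (-½ + (⅙)*36))/(-3))*(-1323) = 780 + ((½)*(-⅓)*(-8 + (-½ + 6)))*(-1323) = 780 + ((½)*(-⅓)*(-8 + 11/2))*(-1323) = 780 + ((½)*(-⅓)*(-5/2))*(-1323) = 780 + (5/12)*(-1323) = 780 - 2205/4 = 915/4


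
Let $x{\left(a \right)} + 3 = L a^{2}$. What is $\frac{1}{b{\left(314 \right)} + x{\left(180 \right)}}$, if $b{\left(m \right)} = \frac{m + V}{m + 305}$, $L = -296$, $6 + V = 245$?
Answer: $- \frac{619}{5936458904} \approx -1.0427 \cdot 10^{-7}$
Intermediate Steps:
$V = 239$ ($V = -6 + 245 = 239$)
$x{\left(a \right)} = -3 - 296 a^{2}$
$b{\left(m \right)} = \frac{239 + m}{305 + m}$ ($b{\left(m \right)} = \frac{m + 239}{m + 305} = \frac{239 + m}{305 + m}$)
$\frac{1}{b{\left(314 \right)} + x{\left(180 \right)}} = \frac{1}{\frac{239 + 314}{305 + 314} - \left(3 + 296 \cdot 180^{2}\right)} = \frac{1}{\frac{1}{619} \cdot 553 - 9590403} = \frac{1}{\frac{553}{619} - 9590403} = \frac{1}{- \frac{5936458904}{619}} = - \frac{619}{5936458904}$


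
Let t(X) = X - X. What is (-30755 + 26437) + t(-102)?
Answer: -4318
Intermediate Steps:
t(X) = 0
(-30755 + 26437) + t(-102) = (-30755 + 26437) + 0 = -4318 + 0 = -4318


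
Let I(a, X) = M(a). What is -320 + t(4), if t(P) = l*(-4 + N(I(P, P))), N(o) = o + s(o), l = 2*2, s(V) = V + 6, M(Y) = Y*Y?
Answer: -184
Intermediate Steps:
M(Y) = Y**2
I(a, X) = a**2
s(V) = 6 + V
l = 4
N(o) = 6 + 2*o (N(o) = o + (6 + o) = 6 + 2*o)
t(P) = 8 + 8*P**2 (t(P) = 4*(-4 + (6 + 2*P**2)) = 4*(2 + 2*P**2) = 8 + 8*P**2)
-320 + t(4) = -320 + (8 + 8*4**2) = -320 + (8 + 8*16) = -320 + (8 + 128) = -320 + 136 = -184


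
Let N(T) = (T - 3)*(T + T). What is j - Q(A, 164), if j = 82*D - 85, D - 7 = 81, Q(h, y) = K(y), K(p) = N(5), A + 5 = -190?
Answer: 7111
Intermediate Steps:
A = -195 (A = -5 - 190 = -195)
N(T) = 2*T*(-3 + T) (N(T) = (-3 + T)*(2*T) = 2*T*(-3 + T))
K(p) = 20 (K(p) = 2*5*(-3 + 5) = 2*5*2 = 20)
Q(h, y) = 20
D = 88 (D = 7 + 81 = 88)
j = 7131 (j = 82*88 - 85 = 7216 - 85 = 7131)
j - Q(A, 164) = 7131 - 1*20 = 7131 - 20 = 7111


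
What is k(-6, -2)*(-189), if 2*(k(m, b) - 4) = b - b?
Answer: -756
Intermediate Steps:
k(m, b) = 4 (k(m, b) = 4 + (b - b)/2 = 4 + (½)*0 = 4 + 0 = 4)
k(-6, -2)*(-189) = 4*(-189) = -756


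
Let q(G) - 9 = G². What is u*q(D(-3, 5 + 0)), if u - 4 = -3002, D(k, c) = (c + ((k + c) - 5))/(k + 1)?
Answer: -29980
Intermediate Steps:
D(k, c) = (-5 + k + 2*c)/(1 + k) (D(k, c) = (c + ((c + k) - 5))/(1 + k) = (c + (-5 + c + k))/(1 + k) = (-5 + k + 2*c)/(1 + k))
q(G) = 9 + G²
u = -2998 (u = 4 - 3002 = -2998)
u*q(D(-3, 5 + 0)) = -2998*(9 + ((-5 - 3 + 2*(5 + 0))/(1 - 3))²) = -2998*(9 + ((-5 - 3 + 2*5)/(-2))²) = -2998*(9 + (-(-5 - 3 + 10)/2)²) = -2998*(9 + (-½*2)²) = -2998*(9 + (-1)²) = -2998*(9 + 1) = -2998*10 = -29980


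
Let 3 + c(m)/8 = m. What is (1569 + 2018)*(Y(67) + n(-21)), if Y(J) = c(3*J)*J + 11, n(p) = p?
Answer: 380645266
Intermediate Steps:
c(m) = -24 + 8*m
Y(J) = 11 + J*(-24 + 24*J) (Y(J) = (-24 + 8*(3*J))*J + 11 = (-24 + 24*J)*J + 11 = J*(-24 + 24*J) + 11 = 11 + J*(-24 + 24*J))
(1569 + 2018)*(Y(67) + n(-21)) = (1569 + 2018)*((11 + 24*67*(-1 + 67)) - 21) = 3587*((11 + 24*67*66) - 21) = 3587*((11 + 106128) - 21) = 3587*(106139 - 21) = 3587*106118 = 380645266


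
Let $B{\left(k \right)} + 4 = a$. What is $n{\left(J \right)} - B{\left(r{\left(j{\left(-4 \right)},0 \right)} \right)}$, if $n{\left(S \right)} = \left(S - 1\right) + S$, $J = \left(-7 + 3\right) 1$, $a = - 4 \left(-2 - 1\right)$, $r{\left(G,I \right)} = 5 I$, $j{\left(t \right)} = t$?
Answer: $-17$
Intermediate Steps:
$a = 12$ ($a = \left(-4\right) \left(-3\right) = 12$)
$J = -4$ ($J = \left(-4\right) 1 = -4$)
$B{\left(k \right)} = 8$ ($B{\left(k \right)} = -4 + 12 = 8$)
$n{\left(S \right)} = -1 + 2 S$ ($n{\left(S \right)} = \left(-1 + S\right) + S = -1 + 2 S$)
$n{\left(J \right)} - B{\left(r{\left(j{\left(-4 \right)},0 \right)} \right)} = \left(-1 + 2 \left(-4\right)\right) - 8 = \left(-1 - 8\right) - 8 = -9 - 8 = -17$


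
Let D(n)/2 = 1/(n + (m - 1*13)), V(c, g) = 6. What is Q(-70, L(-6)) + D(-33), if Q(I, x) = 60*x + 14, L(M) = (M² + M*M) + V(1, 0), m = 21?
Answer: 117348/25 ≈ 4693.9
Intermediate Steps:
L(M) = 6 + 2*M² (L(M) = (M² + M*M) + 6 = (M² + M²) + 6 = 2*M² + 6 = 6 + 2*M²)
Q(I, x) = 14 + 60*x
D(n) = 2/(8 + n) (D(n) = 2/(n + (21 - 1*13)) = 2/(n + (21 - 13)) = 2/(n + 8) = 2/(8 + n))
Q(-70, L(-6)) + D(-33) = (14 + 60*(6 + 2*(-6)²)) + 2/(8 - 33) = (14 + 60*(6 + 2*36)) + 2/(-25) = (14 + 60*(6 + 72)) + 2*(-1/25) = (14 + 60*78) - 2/25 = (14 + 4680) - 2/25 = 4694 - 2/25 = 117348/25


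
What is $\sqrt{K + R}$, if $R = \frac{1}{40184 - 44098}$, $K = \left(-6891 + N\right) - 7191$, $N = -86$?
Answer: $\frac{i \sqrt{217045206442}}{3914} \approx 119.03 i$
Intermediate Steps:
$K = -14168$ ($K = \left(-6891 - 86\right) - 7191 = -6977 - 7191 = -14168$)
$R = - \frac{1}{3914}$ ($R = \frac{1}{-3914} = - \frac{1}{3914} \approx -0.00025549$)
$\sqrt{K + R} = \sqrt{-14168 - \frac{1}{3914}} = \sqrt{- \frac{55453553}{3914}} = \frac{i \sqrt{217045206442}}{3914}$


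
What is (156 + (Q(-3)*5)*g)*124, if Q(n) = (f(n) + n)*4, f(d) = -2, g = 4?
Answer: -30256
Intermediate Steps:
Q(n) = -8 + 4*n (Q(n) = (-2 + n)*4 = -8 + 4*n)
(156 + (Q(-3)*5)*g)*124 = (156 + ((-8 + 4*(-3))*5)*4)*124 = (156 + ((-8 - 12)*5)*4)*124 = (156 - 20*5*4)*124 = (156 - 100*4)*124 = (156 - 400)*124 = -244*124 = -30256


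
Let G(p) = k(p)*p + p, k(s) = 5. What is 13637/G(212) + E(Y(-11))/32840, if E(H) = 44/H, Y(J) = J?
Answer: 55979249/5221560 ≈ 10.721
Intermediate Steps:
G(p) = 6*p (G(p) = 5*p + p = 6*p)
13637/G(212) + E(Y(-11))/32840 = 13637/((6*212)) + (44/(-11))/32840 = 13637/1272 + (44*(-1/11))*(1/32840) = 13637*(1/1272) - 4*1/32840 = 13637/1272 - 1/8210 = 55979249/5221560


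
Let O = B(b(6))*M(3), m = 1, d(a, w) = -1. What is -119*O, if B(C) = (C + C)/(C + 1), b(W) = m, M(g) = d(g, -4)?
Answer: 119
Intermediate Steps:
M(g) = -1
b(W) = 1
B(C) = 2*C/(1 + C) (B(C) = (2*C)/(1 + C) = 2*C/(1 + C))
O = -1 (O = (2*1/(1 + 1))*(-1) = (2*1/2)*(-1) = (2*1*(½))*(-1) = 1*(-1) = -1)
-119*O = -119*(-1) = 119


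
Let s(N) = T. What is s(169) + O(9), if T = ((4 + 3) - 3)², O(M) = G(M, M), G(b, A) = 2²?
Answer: 20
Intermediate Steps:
G(b, A) = 4
O(M) = 4
T = 16 (T = (7 - 3)² = 4² = 16)
s(N) = 16
s(169) + O(9) = 16 + 4 = 20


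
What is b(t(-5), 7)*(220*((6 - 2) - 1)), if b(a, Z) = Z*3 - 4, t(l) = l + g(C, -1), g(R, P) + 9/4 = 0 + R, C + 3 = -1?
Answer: 11220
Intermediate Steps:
C = -4 (C = -3 - 1 = -4)
g(R, P) = -9/4 + R (g(R, P) = -9/4 + (0 + R) = -9/4 + R)
t(l) = -25/4 + l (t(l) = l + (-9/4 - 4) = l - 25/4 = -25/4 + l)
b(a, Z) = -4 + 3*Z (b(a, Z) = 3*Z - 4 = -4 + 3*Z)
b(t(-5), 7)*(220*((6 - 2) - 1)) = (-4 + 3*7)*(220*((6 - 2) - 1)) = (-4 + 21)*(220*(4 - 1)) = 17*(220*3) = 17*660 = 11220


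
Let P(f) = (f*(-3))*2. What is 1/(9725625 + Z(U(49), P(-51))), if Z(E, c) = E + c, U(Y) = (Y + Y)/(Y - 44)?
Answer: 5/48629753 ≈ 1.0282e-7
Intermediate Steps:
P(f) = -6*f (P(f) = -3*f*2 = -6*f)
U(Y) = 2*Y/(-44 + Y) (U(Y) = (2*Y)/(-44 + Y) = 2*Y/(-44 + Y))
1/(9725625 + Z(U(49), P(-51))) = 1/(9725625 + (2*49/(-44 + 49) - 6*(-51))) = 1/(9725625 + (2*49/5 + 306)) = 1/(9725625 + (2*49*(⅕) + 306)) = 1/(9725625 + (98/5 + 306)) = 1/(9725625 + 1628/5) = 1/(48629753/5) = 5/48629753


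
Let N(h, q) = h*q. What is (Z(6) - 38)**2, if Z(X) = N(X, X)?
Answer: 4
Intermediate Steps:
Z(X) = X**2 (Z(X) = X*X = X**2)
(Z(6) - 38)**2 = (6**2 - 38)**2 = (36 - 38)**2 = (-2)**2 = 4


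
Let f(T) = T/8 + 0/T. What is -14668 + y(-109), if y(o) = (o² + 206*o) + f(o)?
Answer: -202037/8 ≈ -25255.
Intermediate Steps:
f(T) = T/8 (f(T) = T*(⅛) + 0 = T/8 + 0 = T/8)
y(o) = o² + 1649*o/8 (y(o) = (o² + 206*o) + o/8 = o² + 1649*o/8)
-14668 + y(-109) = -14668 + (⅛)*(-109)*(1649 + 8*(-109)) = -14668 + (⅛)*(-109)*(1649 - 872) = -14668 + (⅛)*(-109)*777 = -14668 - 84693/8 = -202037/8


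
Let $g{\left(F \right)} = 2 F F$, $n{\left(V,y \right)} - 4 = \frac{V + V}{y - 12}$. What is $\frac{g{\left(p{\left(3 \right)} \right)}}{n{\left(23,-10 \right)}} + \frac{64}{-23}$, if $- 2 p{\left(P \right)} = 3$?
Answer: $- \frac{137}{322} \approx -0.42547$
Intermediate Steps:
$n{\left(V,y \right)} = 4 + \frac{2 V}{-12 + y}$ ($n{\left(V,y \right)} = 4 + \frac{V + V}{y - 12} = 4 + \frac{2 V}{-12 + y}$)
$p{\left(P \right)} = - \frac{3}{2}$ ($p{\left(P \right)} = \left(- \frac{1}{2}\right) 3 = - \frac{3}{2}$)
$g{\left(F \right)} = 2 F^{2}$
$\frac{g{\left(p{\left(3 \right)} \right)}}{n{\left(23,-10 \right)}} + \frac{64}{-23} = \frac{2 \left(- \frac{3}{2}\right)^{2}}{2 \frac{1}{-12 - 10} \left(-24 + 23 + 2 \left(-10\right)\right)} + \frac{64}{-23} = \frac{2 \cdot \frac{9}{4}}{2 \frac{1}{-22} \left(-24 + 23 - 20\right)} + 64 \left(- \frac{1}{23}\right) = \frac{9}{2 \cdot 2 \left(- \frac{1}{22}\right) \left(-21\right)} - \frac{64}{23} = \frac{9}{2 \cdot \frac{21}{11}} - \frac{64}{23} = \frac{9}{2} \cdot \frac{11}{21} - \frac{64}{23} = \frac{33}{14} - \frac{64}{23} = - \frac{137}{322}$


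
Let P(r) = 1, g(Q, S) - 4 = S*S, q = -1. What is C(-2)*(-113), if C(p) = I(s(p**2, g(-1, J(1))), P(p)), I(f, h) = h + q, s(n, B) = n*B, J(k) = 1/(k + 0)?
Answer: 0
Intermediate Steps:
J(k) = 1/k
g(Q, S) = 4 + S**2 (g(Q, S) = 4 + S*S = 4 + S**2)
s(n, B) = B*n
I(f, h) = -1 + h (I(f, h) = h - 1 = -1 + h)
C(p) = 0 (C(p) = -1 + 1 = 0)
C(-2)*(-113) = 0*(-113) = 0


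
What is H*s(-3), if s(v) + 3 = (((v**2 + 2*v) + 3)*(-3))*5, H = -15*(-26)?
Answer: -36270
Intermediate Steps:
H = 390
s(v) = -48 - 30*v - 15*v**2 (s(v) = -3 + (((v**2 + 2*v) + 3)*(-3))*5 = -3 + ((3 + v**2 + 2*v)*(-3))*5 = -3 + (-9 - 6*v - 3*v**2)*5 = -3 + (-45 - 30*v - 15*v**2) = -48 - 30*v - 15*v**2)
H*s(-3) = 390*(-48 - 30*(-3) - 15*(-3)**2) = 390*(-48 + 90 - 15*9) = 390*(-48 + 90 - 135) = 390*(-93) = -36270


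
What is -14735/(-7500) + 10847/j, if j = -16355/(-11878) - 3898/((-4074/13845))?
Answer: 17844373597141/6410962774500 ≈ 2.7834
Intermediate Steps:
j = 106849379575/8065162 (j = -16355*(-1/11878) - 3898/((-4074*1/13845)) = 16355/11878 - 3898/(-1358/4615) = 16355/11878 - 3898*(-4615/1358) = 16355/11878 + 8994635/679 = 106849379575/8065162 ≈ 13248.)
-14735/(-7500) + 10847/j = -14735/(-7500) + 10847/(106849379575/8065162) = -14735*(-1/7500) + 10847*(8065162/106849379575) = 2947/1500 + 87482812214/106849379575 = 17844373597141/6410962774500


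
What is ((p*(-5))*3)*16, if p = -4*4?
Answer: 3840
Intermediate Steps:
p = -16
((p*(-5))*3)*16 = (-16*(-5)*3)*16 = (80*3)*16 = 240*16 = 3840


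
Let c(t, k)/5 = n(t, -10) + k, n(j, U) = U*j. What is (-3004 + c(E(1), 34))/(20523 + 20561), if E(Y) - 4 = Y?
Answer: -771/10271 ≈ -0.075066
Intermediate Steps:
E(Y) = 4 + Y
c(t, k) = -50*t + 5*k (c(t, k) = 5*(-10*t + k) = 5*(k - 10*t) = -50*t + 5*k)
(-3004 + c(E(1), 34))/(20523 + 20561) = (-3004 + (-50*(4 + 1) + 5*34))/(20523 + 20561) = (-3004 + (-50*5 + 170))/41084 = (-3004 + (-250 + 170))*(1/41084) = (-3004 - 80)*(1/41084) = -3084*1/41084 = -771/10271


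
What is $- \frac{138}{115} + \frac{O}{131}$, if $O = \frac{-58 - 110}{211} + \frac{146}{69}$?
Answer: $- \frac{11347304}{9536145} \approx -1.1899$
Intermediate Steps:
$O = \frac{19214}{14559}$ ($O = \left(-168\right) \frac{1}{211} + 146 \cdot \frac{1}{69} = - \frac{168}{211} + \frac{146}{69} = \frac{19214}{14559} \approx 1.3197$)
$- \frac{138}{115} + \frac{O}{131} = - \frac{138}{115} + \frac{19214}{14559 \cdot 131} = \left(-138\right) \frac{1}{115} + \frac{19214}{14559} \cdot \frac{1}{131} = - \frac{6}{5} + \frac{19214}{1907229} = - \frac{11347304}{9536145}$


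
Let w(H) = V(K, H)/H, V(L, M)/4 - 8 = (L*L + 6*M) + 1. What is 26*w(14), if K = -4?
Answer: 5668/7 ≈ 809.71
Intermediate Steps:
V(L, M) = 36 + 4*L² + 24*M (V(L, M) = 32 + 4*((L*L + 6*M) + 1) = 32 + 4*((L² + 6*M) + 1) = 32 + 4*(1 + L² + 6*M) = 32 + (4 + 4*L² + 24*M) = 36 + 4*L² + 24*M)
w(H) = (100 + 24*H)/H (w(H) = (36 + 4*(-4)² + 24*H)/H = (36 + 4*16 + 24*H)/H = (36 + 64 + 24*H)/H = (100 + 24*H)/H)
26*w(14) = 26*(24 + 100/14) = 26*(24 + 100*(1/14)) = 26*(24 + 50/7) = 26*(218/7) = 5668/7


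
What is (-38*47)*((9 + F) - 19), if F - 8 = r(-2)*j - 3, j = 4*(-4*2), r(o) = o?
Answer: -105374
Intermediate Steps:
j = -32 (j = 4*(-8) = -32)
F = 69 (F = 8 + (-2*(-32) - 3) = 8 + (64 - 3) = 8 + 61 = 69)
(-38*47)*((9 + F) - 19) = (-38*47)*((9 + 69) - 19) = -1786*(78 - 19) = -1786*59 = -105374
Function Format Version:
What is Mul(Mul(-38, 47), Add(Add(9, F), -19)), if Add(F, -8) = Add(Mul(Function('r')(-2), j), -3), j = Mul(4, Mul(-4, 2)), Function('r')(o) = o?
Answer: -105374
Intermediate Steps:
j = -32 (j = Mul(4, -8) = -32)
F = 69 (F = Add(8, Add(Mul(-2, -32), -3)) = Add(8, Add(64, -3)) = Add(8, 61) = 69)
Mul(Mul(-38, 47), Add(Add(9, F), -19)) = Mul(Mul(-38, 47), Add(Add(9, 69), -19)) = Mul(-1786, Add(78, -19)) = Mul(-1786, 59) = -105374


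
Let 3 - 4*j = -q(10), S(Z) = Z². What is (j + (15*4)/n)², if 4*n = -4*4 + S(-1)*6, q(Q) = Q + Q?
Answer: 5329/16 ≈ 333.06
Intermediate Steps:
q(Q) = 2*Q
n = -5/2 (n = (-4*4 + (-1)²*6)/4 = (-16 + 1*6)/4 = (-16 + 6)/4 = (¼)*(-10) = -5/2 ≈ -2.5000)
j = 23/4 (j = ¾ - (-1)*2*10/4 = ¾ - (-1)*20/4 = ¾ - ¼*(-20) = ¾ + 5 = 23/4 ≈ 5.7500)
(j + (15*4)/n)² = (23/4 + (15*4)/(-5/2))² = (23/4 + 60*(-⅖))² = (23/4 - 24)² = (-73/4)² = 5329/16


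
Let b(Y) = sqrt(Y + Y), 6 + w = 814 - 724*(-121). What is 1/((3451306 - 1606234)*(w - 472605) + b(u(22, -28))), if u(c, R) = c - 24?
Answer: -177215936724/125621952915859087408705 - I/251243905831718174817410 ≈ -1.4107e-12 - 3.9802e-24*I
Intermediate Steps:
u(c, R) = -24 + c
w = 88412 (w = -6 + (814 - 724*(-121)) = -6 + (814 + 87604) = -6 + 88418 = 88412)
b(Y) = sqrt(2)*sqrt(Y) (b(Y) = sqrt(2*Y) = sqrt(2)*sqrt(Y))
1/((3451306 - 1606234)*(w - 472605) + b(u(22, -28))) = 1/((3451306 - 1606234)*(88412 - 472605) + sqrt(2)*sqrt(-24 + 22)) = 1/(1845072*(-384193) + sqrt(2)*sqrt(-2)) = 1/(-708863746896 + sqrt(2)*(I*sqrt(2))) = 1/(-708863746896 + 2*I) = (-708863746896 - 2*I)/502487811663436349634820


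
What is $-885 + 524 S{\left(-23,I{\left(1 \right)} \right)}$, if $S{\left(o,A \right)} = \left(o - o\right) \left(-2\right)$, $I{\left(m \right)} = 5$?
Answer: $-885$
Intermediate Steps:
$S{\left(o,A \right)} = 0$ ($S{\left(o,A \right)} = 0 \left(-2\right) = 0$)
$-885 + 524 S{\left(-23,I{\left(1 \right)} \right)} = -885 + 524 \cdot 0 = -885 + 0 = -885$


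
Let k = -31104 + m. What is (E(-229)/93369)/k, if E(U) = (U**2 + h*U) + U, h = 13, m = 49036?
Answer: 49235/1674292908 ≈ 2.9406e-5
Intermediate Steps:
E(U) = U**2 + 14*U (E(U) = (U**2 + 13*U) + U = U**2 + 14*U)
k = 17932 (k = -31104 + 49036 = 17932)
(E(-229)/93369)/k = (-229*(14 - 229)/93369)/17932 = (-229*(-215)*(1/93369))*(1/17932) = (49235*(1/93369))*(1/17932) = (49235/93369)*(1/17932) = 49235/1674292908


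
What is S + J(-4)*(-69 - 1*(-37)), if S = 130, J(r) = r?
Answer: 258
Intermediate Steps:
S + J(-4)*(-69 - 1*(-37)) = 130 - 4*(-69 - 1*(-37)) = 130 - 4*(-69 + 37) = 130 - 4*(-32) = 130 + 128 = 258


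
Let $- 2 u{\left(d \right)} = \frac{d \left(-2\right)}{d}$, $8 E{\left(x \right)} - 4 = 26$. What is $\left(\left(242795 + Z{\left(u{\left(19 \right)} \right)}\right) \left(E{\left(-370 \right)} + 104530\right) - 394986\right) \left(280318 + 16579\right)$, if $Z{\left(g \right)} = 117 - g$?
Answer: $\frac{30155237774039777}{4} \approx 7.5388 \cdot 10^{15}$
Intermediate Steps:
$E{\left(x \right)} = \frac{15}{4}$ ($E{\left(x \right)} = \frac{1}{2} + \frac{1}{8} \cdot 26 = \frac{1}{2} + \frac{13}{4} = \frac{15}{4}$)
$u{\left(d \right)} = 1$ ($u{\left(d \right)} = - \frac{d \left(-2\right) \frac{1}{d}}{2} = - \frac{- 2 d \frac{1}{d}}{2} = \left(- \frac{1}{2}\right) \left(-2\right) = 1$)
$\left(\left(242795 + Z{\left(u{\left(19 \right)} \right)}\right) \left(E{\left(-370 \right)} + 104530\right) - 394986\right) \left(280318 + 16579\right) = \left(\left(242795 + \left(117 - 1\right)\right) \left(\frac{15}{4} + 104530\right) - 394986\right) \left(280318 + 16579\right) = \left(\left(242795 + \left(117 - 1\right)\right) \frac{418135}{4} - 394986\right) 296897 = \left(\left(242795 + 116\right) \frac{418135}{4} - 394986\right) 296897 = \left(242911 \cdot \frac{418135}{4} - 394986\right) 296897 = \left(\frac{101569590985}{4} - 394986\right) 296897 = \frac{101568011041}{4} \cdot 296897 = \frac{30155237774039777}{4}$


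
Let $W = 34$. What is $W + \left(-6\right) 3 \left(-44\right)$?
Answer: $826$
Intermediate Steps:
$W + \left(-6\right) 3 \left(-44\right) = 34 + \left(-6\right) 3 \left(-44\right) = 34 - -792 = 34 + 792 = 826$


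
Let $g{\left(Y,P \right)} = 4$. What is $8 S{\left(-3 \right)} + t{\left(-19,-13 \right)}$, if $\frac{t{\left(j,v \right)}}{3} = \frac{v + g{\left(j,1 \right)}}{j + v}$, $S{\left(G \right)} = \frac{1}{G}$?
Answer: $- \frac{175}{96} \approx -1.8229$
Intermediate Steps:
$t{\left(j,v \right)} = \frac{3 \left(4 + v\right)}{j + v}$ ($t{\left(j,v \right)} = 3 \frac{v + 4}{j + v} = 3 \frac{4 + v}{j + v} = \frac{3 \left(4 + v\right)}{j + v}$)
$8 S{\left(-3 \right)} + t{\left(-19,-13 \right)} = \frac{8}{-3} + \frac{3 \left(4 - 13\right)}{-19 - 13} = 8 \left(- \frac{1}{3}\right) + 3 \frac{1}{-32} \left(-9\right) = - \frac{8}{3} + 3 \left(- \frac{1}{32}\right) \left(-9\right) = - \frac{8}{3} + \frac{27}{32} = - \frac{175}{96}$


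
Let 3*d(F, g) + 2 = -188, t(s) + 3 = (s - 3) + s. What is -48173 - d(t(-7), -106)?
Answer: -144329/3 ≈ -48110.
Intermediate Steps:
t(s) = -6 + 2*s (t(s) = -3 + ((s - 3) + s) = -3 + ((-3 + s) + s) = -3 + (-3 + 2*s) = -6 + 2*s)
d(F, g) = -190/3 (d(F, g) = -⅔ + (⅓)*(-188) = -⅔ - 188/3 = -190/3)
-48173 - d(t(-7), -106) = -48173 - 1*(-190/3) = -48173 + 190/3 = -144329/3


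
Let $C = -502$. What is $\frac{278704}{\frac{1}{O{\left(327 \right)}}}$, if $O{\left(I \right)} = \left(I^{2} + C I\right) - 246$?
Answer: $-16017397584$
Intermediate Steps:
$O{\left(I \right)} = -246 + I^{2} - 502 I$ ($O{\left(I \right)} = \left(I^{2} - 502 I\right) - 246 = -246 + I^{2} - 502 I$)
$\frac{278704}{\frac{1}{O{\left(327 \right)}}} = \frac{278704}{\frac{1}{-246 + 327^{2} - 164154}} = \frac{278704}{\frac{1}{-246 + 106929 - 164154}} = \frac{278704}{\frac{1}{-57471}} = \frac{278704}{- \frac{1}{57471}} = 278704 \left(-57471\right) = -16017397584$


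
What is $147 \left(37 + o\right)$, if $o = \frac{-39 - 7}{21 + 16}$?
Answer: $\frac{194481}{37} \approx 5256.2$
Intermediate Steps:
$o = - \frac{46}{37} \approx -1.2432$
$147 \left(37 + o\right) = 147 \left(37 - \frac{46}{37}\right) = 147 \cdot \frac{1323}{37} = \frac{194481}{37}$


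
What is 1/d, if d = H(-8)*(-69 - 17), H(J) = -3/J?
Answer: -4/129 ≈ -0.031008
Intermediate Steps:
d = -129/4 (d = (-3/(-8))*(-69 - 17) = -3*(-⅛)*(-86) = (3/8)*(-86) = -129/4 ≈ -32.250)
1/d = 1/(-129/4) = -4/129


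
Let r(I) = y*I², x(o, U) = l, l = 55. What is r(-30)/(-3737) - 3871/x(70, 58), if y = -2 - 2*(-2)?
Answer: -14564927/205535 ≈ -70.864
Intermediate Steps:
y = 2 (y = -2 + 4 = 2)
x(o, U) = 55
r(I) = 2*I²
r(-30)/(-3737) - 3871/x(70, 58) = (2*(-30)²)/(-3737) - 3871/55 = (2*900)*(-1/3737) - 3871*1/55 = 1800*(-1/3737) - 3871/55 = -1800/3737 - 3871/55 = -14564927/205535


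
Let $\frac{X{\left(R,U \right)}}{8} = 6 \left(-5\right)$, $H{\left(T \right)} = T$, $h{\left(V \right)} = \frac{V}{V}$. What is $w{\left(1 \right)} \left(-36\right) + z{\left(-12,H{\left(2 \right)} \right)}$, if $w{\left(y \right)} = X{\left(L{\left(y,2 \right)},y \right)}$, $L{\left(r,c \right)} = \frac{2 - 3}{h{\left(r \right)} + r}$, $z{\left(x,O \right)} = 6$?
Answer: $8646$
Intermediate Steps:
$h{\left(V \right)} = 1$
$L{\left(r,c \right)} = - \frac{1}{1 + r}$ ($L{\left(r,c \right)} = \frac{2 - 3}{1 + r} = - \frac{1}{1 + r}$)
$X{\left(R,U \right)} = -240$ ($X{\left(R,U \right)} = 8 \cdot 6 \left(-5\right) = 8 \left(-30\right) = -240$)
$w{\left(y \right)} = -240$
$w{\left(1 \right)} \left(-36\right) + z{\left(-12,H{\left(2 \right)} \right)} = \left(-240\right) \left(-36\right) + 6 = 8640 + 6 = 8646$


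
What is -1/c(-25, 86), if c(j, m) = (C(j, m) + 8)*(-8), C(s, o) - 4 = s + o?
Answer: 1/584 ≈ 0.0017123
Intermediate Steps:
C(s, o) = 4 + o + s (C(s, o) = 4 + (s + o) = 4 + (o + s) = 4 + o + s)
c(j, m) = -96 - 8*j - 8*m (c(j, m) = ((4 + m + j) + 8)*(-8) = ((4 + j + m) + 8)*(-8) = (12 + j + m)*(-8) = -96 - 8*j - 8*m)
-1/c(-25, 86) = -1/(-96 - 8*(-25) - 8*86) = -1/(-96 + 200 - 688) = -1/(-584) = -1*(-1/584) = 1/584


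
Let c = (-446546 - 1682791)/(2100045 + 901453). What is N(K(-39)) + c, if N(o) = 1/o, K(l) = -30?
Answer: -16720402/22511235 ≈ -0.74276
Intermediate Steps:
c = -2129337/3001498 ≈ -0.70942
N(K(-39)) + c = 1/(-30) - 2129337/3001498 = -1/30 - 2129337/3001498 = -16720402/22511235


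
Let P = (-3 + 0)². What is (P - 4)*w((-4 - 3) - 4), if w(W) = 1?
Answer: 5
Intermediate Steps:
P = 9 (P = (-3)² = 9)
(P - 4)*w((-4 - 3) - 4) = (9 - 4)*1 = 5*1 = 5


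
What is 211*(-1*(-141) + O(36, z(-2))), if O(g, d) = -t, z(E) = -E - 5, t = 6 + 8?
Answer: 26797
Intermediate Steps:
t = 14
z(E) = -5 - E
O(g, d) = -14 (O(g, d) = -1*14 = -14)
211*(-1*(-141) + O(36, z(-2))) = 211*(-1*(-141) - 14) = 211*(141 - 14) = 211*127 = 26797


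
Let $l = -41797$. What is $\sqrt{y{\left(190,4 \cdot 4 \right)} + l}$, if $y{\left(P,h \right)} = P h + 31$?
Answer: $17 i \sqrt{134} \approx 196.79 i$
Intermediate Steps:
$y{\left(P,h \right)} = 31 + P h$
$\sqrt{y{\left(190,4 \cdot 4 \right)} + l} = \sqrt{\left(31 + 190 \cdot 4 \cdot 4\right) - 41797} = \sqrt{\left(31 + 190 \cdot 16\right) - 41797} = \sqrt{\left(31 + 3040\right) - 41797} = \sqrt{3071 - 41797} = \sqrt{-38726} = 17 i \sqrt{134}$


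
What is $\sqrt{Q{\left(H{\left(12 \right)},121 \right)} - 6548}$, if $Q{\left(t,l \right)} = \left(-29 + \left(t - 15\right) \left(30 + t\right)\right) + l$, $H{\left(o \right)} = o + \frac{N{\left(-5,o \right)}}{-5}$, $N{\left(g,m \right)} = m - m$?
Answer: $i \sqrt{6582} \approx 81.13 i$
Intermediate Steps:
$N{\left(g,m \right)} = 0$
$H{\left(o \right)} = o$ ($H{\left(o \right)} = o + \frac{0}{-5} = o + 0 \left(- \frac{1}{5}\right) = o + 0 = o$)
$Q{\left(t,l \right)} = -29 + l + \left(-15 + t\right) \left(30 + t\right)$ ($Q{\left(t,l \right)} = \left(-29 + \left(-15 + t\right) \left(30 + t\right)\right) + l = -29 + l + \left(-15 + t\right) \left(30 + t\right)$)
$\sqrt{Q{\left(H{\left(12 \right)},121 \right)} - 6548} = \sqrt{\left(-479 + 121 + 12^{2} + 15 \cdot 12\right) - 6548} = \sqrt{\left(-479 + 121 + 144 + 180\right) - 6548} = \sqrt{-34 - 6548} = \sqrt{-6582} = i \sqrt{6582}$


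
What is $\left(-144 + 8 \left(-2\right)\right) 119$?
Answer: $-19040$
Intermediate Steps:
$\left(-144 + 8 \left(-2\right)\right) 119 = \left(-144 - 16\right) 119 = \left(-160\right) 119 = -19040$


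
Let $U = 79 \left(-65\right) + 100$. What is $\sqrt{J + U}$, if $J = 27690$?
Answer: $\sqrt{22655} \approx 150.52$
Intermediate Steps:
$U = -5035$ ($U = -5135 + 100 = -5035$)
$\sqrt{J + U} = \sqrt{27690 - 5035} = \sqrt{22655}$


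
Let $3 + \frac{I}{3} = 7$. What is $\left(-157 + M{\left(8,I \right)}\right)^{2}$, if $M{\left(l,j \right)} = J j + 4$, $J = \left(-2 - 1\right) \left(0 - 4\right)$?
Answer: $81$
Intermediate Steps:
$I = 12$ ($I = -9 + 3 \cdot 7 = -9 + 21 = 12$)
$J = 12$ ($J = \left(-3\right) \left(-4\right) = 12$)
$M{\left(l,j \right)} = 4 + 12 j$ ($M{\left(l,j \right)} = 12 j + 4 = 4 + 12 j$)
$\left(-157 + M{\left(8,I \right)}\right)^{2} = \left(-157 + \left(4 + 12 \cdot 12\right)\right)^{2} = \left(-157 + \left(4 + 144\right)\right)^{2} = \left(-157 + 148\right)^{2} = \left(-9\right)^{2} = 81$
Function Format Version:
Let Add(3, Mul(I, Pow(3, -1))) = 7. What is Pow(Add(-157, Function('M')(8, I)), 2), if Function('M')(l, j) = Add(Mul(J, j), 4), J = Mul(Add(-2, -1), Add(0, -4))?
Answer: 81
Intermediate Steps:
I = 12 (I = Add(-9, Mul(3, 7)) = Add(-9, 21) = 12)
J = 12 (J = Mul(-3, -4) = 12)
Function('M')(l, j) = Add(4, Mul(12, j)) (Function('M')(l, j) = Add(Mul(12, j), 4) = Add(4, Mul(12, j)))
Pow(Add(-157, Function('M')(8, I)), 2) = Pow(Add(-157, Add(4, Mul(12, 12))), 2) = Pow(Add(-157, Add(4, 144)), 2) = Pow(Add(-157, 148), 2) = Pow(-9, 2) = 81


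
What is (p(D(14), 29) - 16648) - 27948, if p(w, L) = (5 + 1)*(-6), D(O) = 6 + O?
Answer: -44632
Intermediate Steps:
p(w, L) = -36 (p(w, L) = 6*(-6) = -36)
(p(D(14), 29) - 16648) - 27948 = (-36 - 16648) - 27948 = -16684 - 27948 = -44632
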